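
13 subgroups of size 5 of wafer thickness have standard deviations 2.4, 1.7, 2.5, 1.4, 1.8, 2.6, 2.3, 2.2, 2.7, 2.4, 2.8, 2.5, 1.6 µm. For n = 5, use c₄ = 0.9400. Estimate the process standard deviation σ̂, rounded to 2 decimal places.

s̄ = (2.4 + 1.7 + 2.5 + 1.4 + 1.8 + 2.6 + 2.3 + 2.2 + 2.7 + 2.4 + 2.8 + 2.5 + 1.6) / 13 = 2.2231
σ̂ = s̄ / c₄ = 2.2231 / 0.9400 = 2.3650

2.36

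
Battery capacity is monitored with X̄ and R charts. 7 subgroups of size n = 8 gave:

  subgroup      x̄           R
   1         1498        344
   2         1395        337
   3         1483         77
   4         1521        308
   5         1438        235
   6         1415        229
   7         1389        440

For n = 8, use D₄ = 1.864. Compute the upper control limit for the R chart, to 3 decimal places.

524.583

R̄ = (344 + 337 + 77 + 308 + 235 + 229 + 440) / 7 = 1970.0000 / 7 = 281.4286
UCL_R = D₄·R̄ = 1.864 × 281.4286 = 524.5829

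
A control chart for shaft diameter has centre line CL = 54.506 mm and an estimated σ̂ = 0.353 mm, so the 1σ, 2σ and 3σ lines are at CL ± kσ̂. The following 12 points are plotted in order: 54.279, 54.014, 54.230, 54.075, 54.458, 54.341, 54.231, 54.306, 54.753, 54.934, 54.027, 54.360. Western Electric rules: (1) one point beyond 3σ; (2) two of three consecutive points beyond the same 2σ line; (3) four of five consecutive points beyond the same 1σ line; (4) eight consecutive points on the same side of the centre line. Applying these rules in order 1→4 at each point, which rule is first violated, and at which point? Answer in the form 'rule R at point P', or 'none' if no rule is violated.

rule 4 at point 8

Zone of each point (C = within 1σ̂, B = 1σ̂–2σ̂, A = 2σ̂–3σ̂, * = beyond 3σ̂; sign = side of CL): 1:-C, 2:-B, 3:-C, 4:-B, 5:-C, 6:-C, 7:-C, 8:-C, 9:+C, 10:+B, 11:-B, 12:-C
Rule 4 (eight consecutive points on the same side of the centre line) is satisfied at point 8.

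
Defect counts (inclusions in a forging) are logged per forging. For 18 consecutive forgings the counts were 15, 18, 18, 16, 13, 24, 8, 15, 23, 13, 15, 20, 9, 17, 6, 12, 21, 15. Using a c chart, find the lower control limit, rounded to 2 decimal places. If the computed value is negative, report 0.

c̄ = (15 + 18 + 18 + 16 + 13 + 24 + 8 + 15 + 23 + 13 + 15 + 20 + 9 + 17 + 6 + 12 + 21 + 15) / 18 = 278 / 18 = 15.4444
LCL = c̄ − 3√c̄ = 15.4444 − 3 × 3.9299 = 3.6546

3.65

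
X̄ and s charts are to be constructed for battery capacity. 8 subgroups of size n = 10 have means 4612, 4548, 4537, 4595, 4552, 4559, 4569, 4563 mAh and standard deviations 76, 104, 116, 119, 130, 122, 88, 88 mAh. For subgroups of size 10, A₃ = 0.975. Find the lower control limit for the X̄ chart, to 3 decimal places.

4464.134

X̄̄ = (4612 + 4548 + 4537 + 4595 + 4552 + 4559 + 4569 + 4563) / 8 = 4566.8750
s̄ = (76 + 104 + 116 + 119 + 130 + 122 + 88 + 88) / 8 = 105.3750
LCL = X̄̄ − A₃·s̄ = 4566.8750 − 0.975 × 105.3750 = 4464.1344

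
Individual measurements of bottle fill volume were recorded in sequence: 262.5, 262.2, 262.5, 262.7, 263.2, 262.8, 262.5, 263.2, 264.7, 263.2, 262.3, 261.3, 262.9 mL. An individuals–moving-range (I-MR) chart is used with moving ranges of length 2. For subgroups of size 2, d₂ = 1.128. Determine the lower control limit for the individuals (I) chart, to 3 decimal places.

260.730

X̄ = (262.5 + 262.2 + 262.5 + 262.7 + 263.2 + 262.8 + 262.5 + 263.2 + 264.7 + 263.2 + 262.3 + 261.3 + 262.9) / 13 = 262.7692
Moving ranges: 0.3, 0.3, 0.2, 0.5, 0.4, 0.3, 0.7, 1.5, 1.5, 0.9, 1.0, 1.6; M̄R̄ = 9.2000 / 12 = 0.7667
LCL = X̄ − 3·M̄R̄/d₂ = 262.7692 − 3 × 0.7667 / 1.128 = 260.7302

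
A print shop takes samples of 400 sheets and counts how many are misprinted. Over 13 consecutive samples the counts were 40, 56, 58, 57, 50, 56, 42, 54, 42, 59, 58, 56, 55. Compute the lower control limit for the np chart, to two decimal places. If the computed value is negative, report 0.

p̄ = Σdᵢ / (k·n) = 683 / (13 × 400) = 0.13135
LCL = np̄ − 3·√(np̄(1−p̄)) = 52.5385 − 3 × 6.7556 = 32.2717

32.27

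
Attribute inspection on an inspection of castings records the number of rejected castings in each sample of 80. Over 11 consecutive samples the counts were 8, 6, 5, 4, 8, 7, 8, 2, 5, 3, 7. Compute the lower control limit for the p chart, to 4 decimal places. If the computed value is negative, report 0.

0.0000

p̄ = Σdᵢ / (k·n) = 63 / (11 × 80) = 0.07159
LCL = p̄ − 3·√(p̄(1−p̄)/n) = 0.07159 − 3 × 0.02882 = -0.01488 → 0 (negative, so LCL = 0)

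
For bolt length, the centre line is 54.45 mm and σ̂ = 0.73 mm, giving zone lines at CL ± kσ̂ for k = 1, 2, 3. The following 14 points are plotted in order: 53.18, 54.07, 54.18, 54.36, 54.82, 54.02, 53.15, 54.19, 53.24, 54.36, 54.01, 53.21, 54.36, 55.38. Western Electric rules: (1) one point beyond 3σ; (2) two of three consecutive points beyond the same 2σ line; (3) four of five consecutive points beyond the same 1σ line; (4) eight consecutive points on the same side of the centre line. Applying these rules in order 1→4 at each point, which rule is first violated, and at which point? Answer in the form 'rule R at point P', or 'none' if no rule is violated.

rule 4 at point 13

Zone of each point (C = within 1σ̂, B = 1σ̂–2σ̂, A = 2σ̂–3σ̂, * = beyond 3σ̂; sign = side of CL): 1:-B, 2:-C, 3:-C, 4:-C, 5:+C, 6:-C, 7:-B, 8:-C, 9:-B, 10:-C, 11:-C, 12:-B, 13:-C, 14:+B
Rule 4 (eight consecutive points on the same side of the centre line) is satisfied at point 13.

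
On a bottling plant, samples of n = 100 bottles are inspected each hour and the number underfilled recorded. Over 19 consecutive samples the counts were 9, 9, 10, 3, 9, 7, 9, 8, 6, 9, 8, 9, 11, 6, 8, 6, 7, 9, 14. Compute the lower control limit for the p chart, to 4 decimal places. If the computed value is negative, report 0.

0.0000

p̄ = Σdᵢ / (k·n) = 157 / (19 × 100) = 0.08263
LCL = p̄ − 3·√(p̄(1−p̄)/n) = 0.08263 − 3 × 0.02753 = 0.00003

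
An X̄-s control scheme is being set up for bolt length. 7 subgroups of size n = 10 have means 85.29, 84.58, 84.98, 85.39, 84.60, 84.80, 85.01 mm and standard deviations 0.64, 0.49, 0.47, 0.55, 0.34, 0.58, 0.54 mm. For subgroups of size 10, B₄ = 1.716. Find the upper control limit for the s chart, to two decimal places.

s̄ = (0.64 + 0.49 + 0.47 + 0.55 + 0.34 + 0.58 + 0.54) / 7 = 0.5157
UCL_s = B₄·s̄ = 1.716 × 0.5157 = 0.8850

0.88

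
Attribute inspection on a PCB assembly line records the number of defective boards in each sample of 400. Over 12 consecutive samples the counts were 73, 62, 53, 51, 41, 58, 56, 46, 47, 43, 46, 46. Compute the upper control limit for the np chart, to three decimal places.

71.984

p̄ = Σdᵢ / (k·n) = 622 / (12 × 400) = 0.12958
UCL = np̄ + 3·√(np̄(1−p̄)) = 51.8333 + 3 × √(51.8333×0.87042) = 51.8333 + 3 × 6.7169 = 71.9840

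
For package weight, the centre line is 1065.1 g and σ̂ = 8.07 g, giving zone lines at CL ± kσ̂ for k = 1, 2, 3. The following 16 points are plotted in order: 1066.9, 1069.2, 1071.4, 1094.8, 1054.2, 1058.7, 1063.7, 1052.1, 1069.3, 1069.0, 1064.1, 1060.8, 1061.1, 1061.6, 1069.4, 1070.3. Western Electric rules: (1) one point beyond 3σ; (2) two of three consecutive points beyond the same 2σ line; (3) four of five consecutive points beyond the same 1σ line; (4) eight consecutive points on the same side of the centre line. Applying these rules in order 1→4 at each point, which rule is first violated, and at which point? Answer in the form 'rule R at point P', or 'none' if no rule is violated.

rule 1 at point 4

Zone of each point (C = within 1σ̂, B = 1σ̂–2σ̂, A = 2σ̂–3σ̂, * = beyond 3σ̂; sign = side of CL): 1:+C, 2:+C, 3:+C, 4:+*, 5:-B, 6:-C, 7:-C, 8:-B, 9:+C, 10:+C, 11:-C, 12:-C, 13:-C, 14:-C, 15:+C, 16:+C
Rule 1 (one point beyond the 3σ limits) is satisfied at point 4.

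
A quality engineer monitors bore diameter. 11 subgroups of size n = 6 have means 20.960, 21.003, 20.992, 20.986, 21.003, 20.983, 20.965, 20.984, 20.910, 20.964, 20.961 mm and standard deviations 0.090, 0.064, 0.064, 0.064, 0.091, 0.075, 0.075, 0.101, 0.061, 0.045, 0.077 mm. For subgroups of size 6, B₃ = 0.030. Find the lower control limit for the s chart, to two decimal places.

s̄ = (0.090 + 0.064 + 0.064 + 0.064 + 0.091 + 0.075 + 0.075 + 0.101 + 0.061 + 0.045 + 0.077) / 11 = 0.0734
LCL_s = B₃·s̄ = 0.030 × 0.0734 = 0.0022

0.00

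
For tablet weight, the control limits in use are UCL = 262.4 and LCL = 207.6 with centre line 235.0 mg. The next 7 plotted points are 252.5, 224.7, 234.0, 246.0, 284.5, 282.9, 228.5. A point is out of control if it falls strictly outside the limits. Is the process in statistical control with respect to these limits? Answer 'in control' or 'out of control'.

out of control

Compare each point to [207.6, 262.4]: sample 5 = 284.5 > UCL; sample 6 = 282.9 > UCL.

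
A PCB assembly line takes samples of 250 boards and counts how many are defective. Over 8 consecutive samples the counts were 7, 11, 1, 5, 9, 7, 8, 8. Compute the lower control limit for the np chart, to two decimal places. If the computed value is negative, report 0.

p̄ = Σdᵢ / (k·n) = 56 / (8 × 250) = 0.02800
LCL = np̄ − 3·√(np̄(1−p̄)) = 7.0000 − 3 × 2.6084 = -0.8253 → 0 (negative, so LCL = 0)

0.00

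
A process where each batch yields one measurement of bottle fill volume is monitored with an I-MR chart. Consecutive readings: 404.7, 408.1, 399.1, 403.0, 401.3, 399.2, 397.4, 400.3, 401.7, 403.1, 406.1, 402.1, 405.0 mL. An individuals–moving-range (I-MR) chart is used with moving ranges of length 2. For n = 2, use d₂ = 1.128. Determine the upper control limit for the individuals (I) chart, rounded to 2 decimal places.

410.70

X̄ = (404.7 + 408.1 + 399.1 + 403.0 + 401.3 + 399.2 + 397.4 + 400.3 + 401.7 + 403.1 + 406.1 + 402.1 + 405.0) / 13 = 402.3923
Moving ranges: 3.4, 9.0, 3.9, 1.7, 2.1, 1.8, 2.9, 1.4, 1.4, 3.0, 4.0, 2.9; M̄R̄ = 37.5000 / 12 = 3.1250
UCL = X̄ + 3·M̄R̄/d₂ = 402.3923 + 3 × 3.1250 / 1.128 = 410.7035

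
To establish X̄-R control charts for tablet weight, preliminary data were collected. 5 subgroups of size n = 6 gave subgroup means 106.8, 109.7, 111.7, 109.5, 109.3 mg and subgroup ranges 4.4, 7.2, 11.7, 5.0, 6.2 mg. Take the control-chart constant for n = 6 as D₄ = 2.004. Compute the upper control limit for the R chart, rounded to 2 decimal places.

13.83

R̄ = (4.4 + 7.2 + 11.7 + 5.0 + 6.2) / 5 = 34.5000 / 5 = 6.9000
UCL_R = D₄·R̄ = 2.004 × 6.9000 = 13.8276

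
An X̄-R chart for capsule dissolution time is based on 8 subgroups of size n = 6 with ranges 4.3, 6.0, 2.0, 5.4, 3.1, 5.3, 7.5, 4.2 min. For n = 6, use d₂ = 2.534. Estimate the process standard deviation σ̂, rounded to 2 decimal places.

R̄ = (4.3 + 6.0 + 2.0 + 5.4 + 3.1 + 5.3 + 7.5 + 4.2) / 8 = 4.7250
σ̂ = R̄ / d₂ = 4.7250 / 2.534 = 1.8646

1.86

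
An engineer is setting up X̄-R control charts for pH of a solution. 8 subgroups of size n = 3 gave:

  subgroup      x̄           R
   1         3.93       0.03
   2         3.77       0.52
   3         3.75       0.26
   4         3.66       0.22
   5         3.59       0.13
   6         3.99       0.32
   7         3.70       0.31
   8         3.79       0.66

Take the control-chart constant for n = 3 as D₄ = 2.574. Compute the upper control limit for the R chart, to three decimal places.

0.788

R̄ = (0.03 + 0.52 + 0.26 + 0.22 + 0.13 + 0.32 + 0.31 + 0.66) / 8 = 2.4500 / 8 = 0.3063
UCL_R = D₄·R̄ = 2.574 × 0.3063 = 0.7883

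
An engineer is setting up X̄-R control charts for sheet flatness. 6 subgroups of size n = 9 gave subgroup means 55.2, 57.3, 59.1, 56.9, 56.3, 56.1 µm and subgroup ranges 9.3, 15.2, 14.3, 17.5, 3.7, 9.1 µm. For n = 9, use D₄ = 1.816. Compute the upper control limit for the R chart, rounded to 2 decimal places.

R̄ = (9.3 + 15.2 + 14.3 + 17.5 + 3.7 + 9.1) / 6 = 69.1000 / 6 = 11.5167
UCL_R = D₄·R̄ = 1.816 × 11.5167 = 20.9143

20.91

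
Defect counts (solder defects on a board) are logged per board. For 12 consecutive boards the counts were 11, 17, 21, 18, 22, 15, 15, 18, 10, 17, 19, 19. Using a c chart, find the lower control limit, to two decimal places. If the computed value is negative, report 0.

4.52

c̄ = (11 + 17 + 21 + 18 + 22 + 15 + 15 + 18 + 10 + 17 + 19 + 19) / 12 = 202 / 12 = 16.8333
LCL = c̄ − 3√c̄ = 16.8333 − 3 × 4.1028 = 4.5248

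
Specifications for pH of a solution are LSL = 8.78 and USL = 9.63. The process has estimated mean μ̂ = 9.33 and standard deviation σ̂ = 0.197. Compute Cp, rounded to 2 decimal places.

0.72

Cp = (USL − LSL) / (6σ̂) = (9.63 − 8.78) / (6 × 0.197) = 0.8500 / 1.1820 = 0.7191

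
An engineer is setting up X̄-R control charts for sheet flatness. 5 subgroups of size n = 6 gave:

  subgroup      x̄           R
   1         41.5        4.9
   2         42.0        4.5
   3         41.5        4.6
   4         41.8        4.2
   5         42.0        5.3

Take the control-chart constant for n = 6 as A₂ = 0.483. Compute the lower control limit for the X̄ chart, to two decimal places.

39.49

X̄̄ = (41.5 + 42.0 + 41.5 + 41.8 + 42.0) / 5 = 208.8000 / 5 = 41.7600
R̄ = (4.9 + 4.5 + 4.6 + 4.2 + 5.3) / 5 = 23.5000 / 5 = 4.7000
LCL = X̄̄ − A₂·R̄ = 41.7600 − 0.483 × 4.7000 = 39.4899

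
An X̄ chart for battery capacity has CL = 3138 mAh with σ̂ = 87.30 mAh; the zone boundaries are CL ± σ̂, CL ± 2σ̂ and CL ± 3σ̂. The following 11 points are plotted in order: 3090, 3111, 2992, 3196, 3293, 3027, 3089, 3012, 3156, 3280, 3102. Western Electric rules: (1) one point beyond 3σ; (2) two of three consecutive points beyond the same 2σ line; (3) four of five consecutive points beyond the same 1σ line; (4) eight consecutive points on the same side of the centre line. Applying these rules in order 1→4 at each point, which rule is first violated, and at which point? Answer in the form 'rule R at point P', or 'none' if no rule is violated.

Zone of each point (C = within 1σ̂, B = 1σ̂–2σ̂, A = 2σ̂–3σ̂, * = beyond 3σ̂; sign = side of CL): 1:-C, 2:-C, 3:-B, 4:+C, 5:+B, 6:-B, 7:-C, 8:-B, 9:+C, 10:+B, 11:-C
No rule fires across all 11 points.

none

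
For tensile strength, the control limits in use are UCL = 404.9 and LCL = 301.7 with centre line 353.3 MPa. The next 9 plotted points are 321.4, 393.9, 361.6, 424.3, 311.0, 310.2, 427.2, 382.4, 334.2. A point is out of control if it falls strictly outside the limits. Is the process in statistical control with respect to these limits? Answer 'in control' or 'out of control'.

Compare each point to [301.7, 404.9]: sample 4 = 424.3 > UCL; sample 7 = 427.2 > UCL.

out of control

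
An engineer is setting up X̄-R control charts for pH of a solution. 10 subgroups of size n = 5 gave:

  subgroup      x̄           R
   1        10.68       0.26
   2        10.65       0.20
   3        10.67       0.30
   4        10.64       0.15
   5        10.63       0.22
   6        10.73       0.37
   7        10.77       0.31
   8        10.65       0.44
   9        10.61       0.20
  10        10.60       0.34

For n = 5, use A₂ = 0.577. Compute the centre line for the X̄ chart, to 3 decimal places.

10.663

X̄̄ = (10.68 + 10.65 + 10.67 + 10.64 + 10.63 + 10.73 + 10.77 + 10.65 + 10.61 + 10.60) / 10 = 106.6300 / 10 = 10.6630
CL = X̄̄ = 10.6630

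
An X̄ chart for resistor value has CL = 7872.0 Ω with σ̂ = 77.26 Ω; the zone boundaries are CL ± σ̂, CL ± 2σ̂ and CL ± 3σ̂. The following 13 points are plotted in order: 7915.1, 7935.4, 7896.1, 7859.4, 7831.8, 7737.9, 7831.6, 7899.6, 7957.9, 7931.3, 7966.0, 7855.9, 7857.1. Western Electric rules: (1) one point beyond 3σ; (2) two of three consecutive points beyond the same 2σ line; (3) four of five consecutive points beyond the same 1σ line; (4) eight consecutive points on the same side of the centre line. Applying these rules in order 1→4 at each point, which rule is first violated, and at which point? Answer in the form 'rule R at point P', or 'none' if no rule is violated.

none

Zone of each point (C = within 1σ̂, B = 1σ̂–2σ̂, A = 2σ̂–3σ̂, * = beyond 3σ̂; sign = side of CL): 1:+C, 2:+C, 3:+C, 4:-C, 5:-C, 6:-B, 7:-C, 8:+C, 9:+B, 10:+C, 11:+B, 12:-C, 13:-C
No rule fires across all 13 points.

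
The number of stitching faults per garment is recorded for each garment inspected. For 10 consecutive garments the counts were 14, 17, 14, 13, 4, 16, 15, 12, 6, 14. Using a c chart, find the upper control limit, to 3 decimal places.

c̄ = (14 + 17 + 14 + 13 + 4 + 16 + 15 + 12 + 6 + 14) / 10 = 125 / 10 = 12.5000
UCL = c̄ + 3√c̄ = 12.5000 + 3 × √12.5000 = 12.5000 + 3 × 3.5355 = 23.1066

23.107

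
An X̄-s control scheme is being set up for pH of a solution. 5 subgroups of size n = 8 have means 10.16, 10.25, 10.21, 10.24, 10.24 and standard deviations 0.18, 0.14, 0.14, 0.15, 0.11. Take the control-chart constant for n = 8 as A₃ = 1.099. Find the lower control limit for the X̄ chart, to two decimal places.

X̄̄ = (10.16 + 10.25 + 10.21 + 10.24 + 10.24) / 5 = 10.2200
s̄ = (0.18 + 0.14 + 0.14 + 0.15 + 0.11) / 5 = 0.1440
LCL = X̄̄ − A₃·s̄ = 10.2200 − 1.099 × 0.1440 = 10.0617

10.06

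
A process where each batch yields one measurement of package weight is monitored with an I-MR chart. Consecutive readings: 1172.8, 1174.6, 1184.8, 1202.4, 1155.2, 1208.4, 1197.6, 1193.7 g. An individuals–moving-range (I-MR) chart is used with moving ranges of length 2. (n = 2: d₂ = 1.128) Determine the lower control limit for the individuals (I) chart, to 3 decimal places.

1131.210

X̄ = (1172.8 + 1174.6 + 1184.8 + 1202.4 + 1155.2 + 1208.4 + 1197.6 + 1193.7) / 8 = 1186.1875
Moving ranges: 1.8, 10.2, 17.6, 47.2, 53.2, 10.8, 3.9; M̄R̄ = 144.7000 / 7 = 20.6714
LCL = X̄ − 3·M̄R̄/d₂ = 1186.1875 − 3 × 20.6714 / 1.128 = 1131.2103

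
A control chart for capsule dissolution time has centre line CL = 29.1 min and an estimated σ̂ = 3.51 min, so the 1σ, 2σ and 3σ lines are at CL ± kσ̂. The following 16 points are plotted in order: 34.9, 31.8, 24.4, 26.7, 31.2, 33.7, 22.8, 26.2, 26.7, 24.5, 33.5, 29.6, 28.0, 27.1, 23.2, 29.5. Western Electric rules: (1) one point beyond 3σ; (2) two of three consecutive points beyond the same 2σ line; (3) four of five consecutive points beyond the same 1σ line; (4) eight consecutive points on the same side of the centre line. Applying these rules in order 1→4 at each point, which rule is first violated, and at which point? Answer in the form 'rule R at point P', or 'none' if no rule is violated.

none

Zone of each point (C = within 1σ̂, B = 1σ̂–2σ̂, A = 2σ̂–3σ̂, * = beyond 3σ̂; sign = side of CL): 1:+B, 2:+C, 3:-B, 4:-C, 5:+C, 6:+B, 7:-B, 8:-C, 9:-C, 10:-B, 11:+B, 12:+C, 13:-C, 14:-C, 15:-B, 16:+C
No rule fires across all 16 points.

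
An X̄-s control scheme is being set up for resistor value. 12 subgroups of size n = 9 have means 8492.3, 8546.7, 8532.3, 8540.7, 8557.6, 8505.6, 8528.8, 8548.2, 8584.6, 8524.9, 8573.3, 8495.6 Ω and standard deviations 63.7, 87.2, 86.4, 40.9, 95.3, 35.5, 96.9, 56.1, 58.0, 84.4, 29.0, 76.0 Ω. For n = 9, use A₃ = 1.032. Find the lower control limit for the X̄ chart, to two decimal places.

X̄̄ = (8492.3 + 8546.7 + 8532.3 + 8540.7 + 8557.6 + 8505.6 + 8528.8 + 8548.2 + 8584.6 + 8524.9 + 8573.3 + 8495.6) / 12 = 8535.8833
s̄ = (63.7 + 87.2 + 86.4 + 40.9 + 95.3 + 35.5 + 96.9 + 56.1 + 58.0 + 84.4 + 29.0 + 76.0) / 12 = 67.4500
LCL = X̄̄ − A₃·s̄ = 8535.8833 − 1.032 × 67.4500 = 8466.2749

8466.27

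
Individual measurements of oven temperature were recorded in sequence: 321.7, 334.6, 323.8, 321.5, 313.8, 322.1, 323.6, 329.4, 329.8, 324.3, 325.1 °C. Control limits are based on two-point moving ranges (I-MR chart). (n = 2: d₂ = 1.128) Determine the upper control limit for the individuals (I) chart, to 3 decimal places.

339.412

X̄ = (321.7 + 334.6 + 323.8 + 321.5 + 313.8 + 322.1 + 323.6 + 329.4 + 329.8 + 324.3 + 325.1) / 11 = 324.5182
Moving ranges: 12.9, 10.8, 2.3, 7.7, 8.3, 1.5, 5.8, 0.4, 5.5, 0.8; M̄R̄ = 56.0000 / 10 = 5.6000
UCL = X̄ + 3·M̄R̄/d₂ = 324.5182 + 3 × 5.6000 / 1.128 = 339.4118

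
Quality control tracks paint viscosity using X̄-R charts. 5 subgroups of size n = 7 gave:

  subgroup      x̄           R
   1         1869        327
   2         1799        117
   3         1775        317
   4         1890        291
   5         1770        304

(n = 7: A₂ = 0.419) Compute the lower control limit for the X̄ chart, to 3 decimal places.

X̄̄ = (1869 + 1799 + 1775 + 1890 + 1770) / 5 = 9103.0000 / 5 = 1820.6000
R̄ = (327 + 117 + 317 + 291 + 304) / 5 = 1356.0000 / 5 = 271.2000
LCL = X̄̄ − A₂·R̄ = 1820.6000 − 0.419 × 271.2000 = 1706.9672

1706.967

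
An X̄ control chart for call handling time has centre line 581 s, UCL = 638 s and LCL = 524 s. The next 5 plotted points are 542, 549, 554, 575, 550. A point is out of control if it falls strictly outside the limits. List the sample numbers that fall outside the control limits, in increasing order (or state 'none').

none

All 5 points lie within [524, 638].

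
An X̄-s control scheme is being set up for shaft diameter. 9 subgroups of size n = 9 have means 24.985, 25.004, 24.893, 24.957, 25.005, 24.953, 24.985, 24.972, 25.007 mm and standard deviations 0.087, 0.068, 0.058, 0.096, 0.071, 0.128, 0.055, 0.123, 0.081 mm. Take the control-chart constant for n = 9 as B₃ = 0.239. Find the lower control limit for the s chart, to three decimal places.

s̄ = (0.087 + 0.068 + 0.058 + 0.096 + 0.071 + 0.128 + 0.055 + 0.123 + 0.081) / 9 = 0.0852
LCL_s = B₃·s̄ = 0.239 × 0.0852 = 0.0204

0.020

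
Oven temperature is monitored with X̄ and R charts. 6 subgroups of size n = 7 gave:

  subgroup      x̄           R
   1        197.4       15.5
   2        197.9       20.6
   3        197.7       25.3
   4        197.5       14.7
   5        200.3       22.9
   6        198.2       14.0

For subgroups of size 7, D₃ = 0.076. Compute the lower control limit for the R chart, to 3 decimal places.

1.431

R̄ = (15.5 + 20.6 + 25.3 + 14.7 + 22.9 + 14.0) / 6 = 113.0000 / 6 = 18.8333
LCL_R = D₃·R̄ = 0.076 × 18.8333 = 1.4313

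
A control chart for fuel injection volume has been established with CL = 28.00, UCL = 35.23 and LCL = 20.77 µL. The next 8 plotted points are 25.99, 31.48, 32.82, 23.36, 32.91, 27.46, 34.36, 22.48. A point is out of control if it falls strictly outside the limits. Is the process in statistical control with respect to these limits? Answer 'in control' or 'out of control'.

All 8 points lie within [20.77, 35.23].

in control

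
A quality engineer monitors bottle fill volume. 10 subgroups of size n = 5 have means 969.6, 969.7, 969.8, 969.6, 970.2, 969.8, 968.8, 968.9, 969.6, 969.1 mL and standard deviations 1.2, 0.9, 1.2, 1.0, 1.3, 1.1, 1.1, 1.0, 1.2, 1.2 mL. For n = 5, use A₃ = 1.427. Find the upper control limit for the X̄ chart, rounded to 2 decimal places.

X̄̄ = (969.6 + 969.7 + 969.8 + 969.6 + 970.2 + 969.8 + 968.8 + 968.9 + 969.6 + 969.1) / 10 = 969.5100
s̄ = (1.2 + 0.9 + 1.2 + 1.0 + 1.3 + 1.1 + 1.1 + 1.0 + 1.2 + 1.2) / 10 = 1.1200
UCL = X̄̄ + A₃·s̄ = 969.5100 + 1.427 × 1.1200 = 971.1082

971.11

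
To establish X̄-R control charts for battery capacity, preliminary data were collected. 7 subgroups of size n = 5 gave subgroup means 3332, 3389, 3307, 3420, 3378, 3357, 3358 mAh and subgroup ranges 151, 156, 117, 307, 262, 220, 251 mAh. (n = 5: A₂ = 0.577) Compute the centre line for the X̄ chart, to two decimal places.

X̄̄ = (3332 + 3389 + 3307 + 3420 + 3378 + 3357 + 3358) / 7 = 23541.0000 / 7 = 3363.0000
CL = X̄̄ = 3363.0000

3363.00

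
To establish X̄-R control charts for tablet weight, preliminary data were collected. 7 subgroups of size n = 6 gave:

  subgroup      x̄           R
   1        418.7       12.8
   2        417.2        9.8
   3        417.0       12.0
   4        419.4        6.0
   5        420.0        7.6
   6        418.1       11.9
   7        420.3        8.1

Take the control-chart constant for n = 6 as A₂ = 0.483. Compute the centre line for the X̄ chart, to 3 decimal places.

X̄̄ = (418.7 + 417.2 + 417.0 + 419.4 + 420.0 + 418.1 + 420.3) / 7 = 2930.7000 / 7 = 418.6714
CL = X̄̄ = 418.6714

418.671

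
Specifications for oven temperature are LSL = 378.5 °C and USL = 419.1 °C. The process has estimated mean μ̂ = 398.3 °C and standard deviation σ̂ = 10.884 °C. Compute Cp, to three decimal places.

Cp = (USL − LSL) / (6σ̂) = (419.1 − 378.5) / (6 × 10.884) = 40.6000 / 65.3040 = 0.6217

0.622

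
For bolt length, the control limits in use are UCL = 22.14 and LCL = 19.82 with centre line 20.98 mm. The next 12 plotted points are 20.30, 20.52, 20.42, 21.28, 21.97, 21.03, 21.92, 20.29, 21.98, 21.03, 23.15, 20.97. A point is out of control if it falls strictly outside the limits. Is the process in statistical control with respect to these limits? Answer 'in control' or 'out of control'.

out of control

Compare each point to [19.82, 22.14]: sample 11 = 23.15 > UCL.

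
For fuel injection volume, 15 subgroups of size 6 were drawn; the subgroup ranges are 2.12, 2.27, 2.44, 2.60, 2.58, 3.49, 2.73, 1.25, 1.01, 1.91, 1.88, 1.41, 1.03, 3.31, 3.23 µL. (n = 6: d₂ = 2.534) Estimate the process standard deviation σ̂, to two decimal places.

0.88

R̄ = (2.12 + 2.27 + 2.44 + 2.60 + 2.58 + 3.49 + 2.73 + 1.25 + 1.01 + 1.91 + 1.88 + 1.41 + 1.03 + 3.31 + 3.23) / 15 = 2.2173
σ̂ = R̄ / d₂ = 2.2173 / 2.534 = 0.8750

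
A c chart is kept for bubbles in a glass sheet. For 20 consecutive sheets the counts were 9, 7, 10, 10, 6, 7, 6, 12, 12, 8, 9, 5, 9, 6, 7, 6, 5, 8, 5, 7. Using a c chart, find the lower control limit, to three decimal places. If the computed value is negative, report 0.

c̄ = (9 + 7 + 10 + 10 + 6 + 7 + 6 + 12 + 12 + 8 + 9 + 5 + 9 + 6 + 7 + 6 + 5 + 8 + 5 + 7) / 20 = 154 / 20 = 7.7000
LCL = c̄ − 3√c̄ = 7.7000 − 3 × 2.7749 = -0.6247 → 0 (cannot be negative)

0.000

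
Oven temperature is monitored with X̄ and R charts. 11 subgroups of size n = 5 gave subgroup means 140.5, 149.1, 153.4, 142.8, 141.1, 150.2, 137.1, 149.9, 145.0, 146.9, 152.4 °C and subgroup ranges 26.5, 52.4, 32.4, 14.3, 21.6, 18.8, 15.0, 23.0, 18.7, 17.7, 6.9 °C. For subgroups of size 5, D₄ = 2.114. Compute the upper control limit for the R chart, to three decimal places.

R̄ = (26.5 + 52.4 + 32.4 + 14.3 + 21.6 + 18.8 + 15.0 + 23.0 + 18.7 + 17.7 + 6.9) / 11 = 247.3000 / 11 = 22.4818
UCL_R = D₄·R̄ = 2.114 × 22.4818 = 47.5266

47.527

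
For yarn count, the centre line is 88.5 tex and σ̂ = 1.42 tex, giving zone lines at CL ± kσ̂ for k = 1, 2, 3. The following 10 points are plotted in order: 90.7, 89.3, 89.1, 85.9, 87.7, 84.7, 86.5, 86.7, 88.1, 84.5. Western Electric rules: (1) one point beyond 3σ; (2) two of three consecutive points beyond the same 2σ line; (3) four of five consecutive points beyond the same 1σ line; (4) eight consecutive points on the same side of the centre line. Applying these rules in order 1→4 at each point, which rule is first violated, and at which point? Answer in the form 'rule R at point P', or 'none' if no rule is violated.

rule 3 at point 8

Zone of each point (C = within 1σ̂, B = 1σ̂–2σ̂, A = 2σ̂–3σ̂, * = beyond 3σ̂; sign = side of CL): 1:+B, 2:+C, 3:+C, 4:-B, 5:-C, 6:-A, 7:-B, 8:-B, 9:-C, 10:-A
Rule 3 (four of five consecutive points beyond the same 1σ limit) is satisfied at point 8.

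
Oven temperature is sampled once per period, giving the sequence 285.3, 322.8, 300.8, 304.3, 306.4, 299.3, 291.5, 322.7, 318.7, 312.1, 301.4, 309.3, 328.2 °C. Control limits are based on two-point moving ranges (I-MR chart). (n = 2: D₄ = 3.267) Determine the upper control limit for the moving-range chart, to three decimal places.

Moving ranges: 37.5, 22.0, 3.5, 2.1, 7.1, 7.8, 31.2, 4.0, 6.6, 10.7, 7.9, 18.9; M̄R̄ = 159.3000 / 12 = 13.2750
UCL_MR = D₄·M̄R̄ = 3.267 × 13.2750 = 43.3694

43.369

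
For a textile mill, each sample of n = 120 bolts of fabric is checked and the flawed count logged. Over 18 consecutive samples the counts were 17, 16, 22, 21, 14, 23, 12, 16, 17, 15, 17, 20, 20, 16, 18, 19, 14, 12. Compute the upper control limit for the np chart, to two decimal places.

28.67

p̄ = Σdᵢ / (k·n) = 309 / (18 × 120) = 0.14306
UCL = np̄ + 3·√(np̄(1−p̄)) = 17.1667 + 3 × √(17.1667×0.85694) = 17.1667 + 3 × 3.8355 = 28.6731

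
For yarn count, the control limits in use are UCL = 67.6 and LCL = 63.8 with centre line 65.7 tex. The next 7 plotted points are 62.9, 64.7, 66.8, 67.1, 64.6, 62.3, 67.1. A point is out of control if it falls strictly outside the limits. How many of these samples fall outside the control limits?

Compare each point to [63.8, 67.6]: sample 1 = 62.9 < LCL; sample 6 = 62.3 < LCL.

2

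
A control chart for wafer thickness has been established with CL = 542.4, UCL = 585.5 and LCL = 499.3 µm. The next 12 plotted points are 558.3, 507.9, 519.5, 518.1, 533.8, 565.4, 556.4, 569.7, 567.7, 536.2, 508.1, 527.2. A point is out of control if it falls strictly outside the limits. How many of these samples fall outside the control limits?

0

All 12 points lie within [499.3, 585.5].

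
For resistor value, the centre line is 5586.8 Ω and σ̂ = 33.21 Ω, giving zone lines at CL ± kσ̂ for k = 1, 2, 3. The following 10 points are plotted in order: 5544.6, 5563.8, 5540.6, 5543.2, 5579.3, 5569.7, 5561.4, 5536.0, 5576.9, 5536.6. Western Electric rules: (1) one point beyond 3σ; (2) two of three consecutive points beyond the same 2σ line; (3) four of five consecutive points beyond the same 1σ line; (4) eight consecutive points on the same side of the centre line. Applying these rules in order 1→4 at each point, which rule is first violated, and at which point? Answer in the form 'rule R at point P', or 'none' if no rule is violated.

rule 4 at point 8

Zone of each point (C = within 1σ̂, B = 1σ̂–2σ̂, A = 2σ̂–3σ̂, * = beyond 3σ̂; sign = side of CL): 1:-B, 2:-C, 3:-B, 4:-B, 5:-C, 6:-C, 7:-C, 8:-B, 9:-C, 10:-B
Rule 4 (eight consecutive points on the same side of the centre line) is satisfied at point 8.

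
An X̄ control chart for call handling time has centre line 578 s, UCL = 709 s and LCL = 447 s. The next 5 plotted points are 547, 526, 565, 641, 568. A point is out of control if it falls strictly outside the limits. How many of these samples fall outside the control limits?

All 5 points lie within [447, 709].

0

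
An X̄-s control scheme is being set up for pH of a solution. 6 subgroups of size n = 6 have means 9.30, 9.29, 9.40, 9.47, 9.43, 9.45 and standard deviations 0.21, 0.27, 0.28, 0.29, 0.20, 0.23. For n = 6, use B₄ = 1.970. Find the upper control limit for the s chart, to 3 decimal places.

0.486

s̄ = (0.21 + 0.27 + 0.28 + 0.29 + 0.20 + 0.23) / 6 = 0.2467
UCL_s = B₄·s̄ = 1.970 × 0.2467 = 0.4859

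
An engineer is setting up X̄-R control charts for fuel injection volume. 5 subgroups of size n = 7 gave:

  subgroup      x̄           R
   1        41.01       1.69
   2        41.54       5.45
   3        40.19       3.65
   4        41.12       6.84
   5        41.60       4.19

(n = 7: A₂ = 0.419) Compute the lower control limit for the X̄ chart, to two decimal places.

39.26

X̄̄ = (41.01 + 41.54 + 40.19 + 41.12 + 41.60) / 5 = 205.4600 / 5 = 41.0920
R̄ = (1.69 + 5.45 + 3.65 + 6.84 + 4.19) / 5 = 21.8200 / 5 = 4.3640
LCL = X̄̄ − A₂·R̄ = 41.0920 − 0.419 × 4.3640 = 39.2635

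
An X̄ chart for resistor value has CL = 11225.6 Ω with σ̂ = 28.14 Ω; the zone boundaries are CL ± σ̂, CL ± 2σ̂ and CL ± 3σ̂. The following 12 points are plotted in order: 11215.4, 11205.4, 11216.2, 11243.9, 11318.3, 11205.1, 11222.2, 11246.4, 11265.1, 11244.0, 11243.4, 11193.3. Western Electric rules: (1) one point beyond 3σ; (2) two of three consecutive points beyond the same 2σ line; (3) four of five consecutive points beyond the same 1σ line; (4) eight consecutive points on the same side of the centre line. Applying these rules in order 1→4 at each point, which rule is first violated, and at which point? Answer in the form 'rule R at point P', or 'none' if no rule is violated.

rule 1 at point 5

Zone of each point (C = within 1σ̂, B = 1σ̂–2σ̂, A = 2σ̂–3σ̂, * = beyond 3σ̂; sign = side of CL): 1:-C, 2:-C, 3:-C, 4:+C, 5:+*, 6:-C, 7:-C, 8:+C, 9:+B, 10:+C, 11:+C, 12:-B
Rule 1 (one point beyond the 3σ limits) is satisfied at point 5.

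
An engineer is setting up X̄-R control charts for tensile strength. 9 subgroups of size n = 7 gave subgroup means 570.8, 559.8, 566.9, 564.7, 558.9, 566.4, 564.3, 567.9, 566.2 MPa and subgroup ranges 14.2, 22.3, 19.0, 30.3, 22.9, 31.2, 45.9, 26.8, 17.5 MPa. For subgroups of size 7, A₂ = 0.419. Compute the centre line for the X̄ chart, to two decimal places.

X̄̄ = (570.8 + 559.8 + 566.9 + 564.7 + 558.9 + 566.4 + 564.3 + 567.9 + 566.2) / 9 = 5085.9000 / 9 = 565.1000
CL = X̄̄ = 565.1000

565.10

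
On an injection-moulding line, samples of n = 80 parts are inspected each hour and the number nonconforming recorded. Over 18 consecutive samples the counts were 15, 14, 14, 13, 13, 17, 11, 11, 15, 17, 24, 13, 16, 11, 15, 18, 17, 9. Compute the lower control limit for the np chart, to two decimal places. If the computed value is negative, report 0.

p̄ = Σdᵢ / (k·n) = 263 / (18 × 80) = 0.18264
LCL = np̄ − 3·√(np̄(1−p̄)) = 14.6111 − 3 × 3.4558 = 4.2437

4.24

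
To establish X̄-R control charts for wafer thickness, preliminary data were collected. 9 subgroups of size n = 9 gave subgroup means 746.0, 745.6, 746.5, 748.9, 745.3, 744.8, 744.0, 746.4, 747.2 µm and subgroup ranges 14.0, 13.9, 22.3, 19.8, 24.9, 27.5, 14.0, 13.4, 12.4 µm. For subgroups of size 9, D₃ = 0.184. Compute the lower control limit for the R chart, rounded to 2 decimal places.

R̄ = (14.0 + 13.9 + 22.3 + 19.8 + 24.9 + 27.5 + 14.0 + 13.4 + 12.4) / 9 = 162.2000 / 9 = 18.0222
LCL_R = D₃·R̄ = 0.184 × 18.0222 = 3.3161

3.32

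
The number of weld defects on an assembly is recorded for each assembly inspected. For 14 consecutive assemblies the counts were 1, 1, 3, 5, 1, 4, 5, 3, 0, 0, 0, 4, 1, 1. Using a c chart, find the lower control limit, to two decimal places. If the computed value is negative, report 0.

0.00

c̄ = (1 + 1 + 3 + 5 + 1 + 4 + 5 + 3 + 0 + 0 + 0 + 4 + 1 + 1) / 14 = 29 / 14 = 2.0714
LCL = c̄ − 3√c̄ = 2.0714 − 3 × 1.4392 = -2.2463 → 0 (cannot be negative)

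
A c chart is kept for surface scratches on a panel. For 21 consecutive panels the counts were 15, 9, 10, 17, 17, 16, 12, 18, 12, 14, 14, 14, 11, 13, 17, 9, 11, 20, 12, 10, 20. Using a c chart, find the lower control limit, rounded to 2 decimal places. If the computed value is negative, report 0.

2.69

c̄ = (15 + 9 + 10 + 17 + 17 + 16 + 12 + 18 + 12 + 14 + 14 + 14 + 11 + 13 + 17 + 9 + 11 + 20 + 12 + 10 + 20) / 21 = 291 / 21 = 13.8571
LCL = c̄ − 3√c̄ = 13.8571 − 3 × 3.7225 = 2.6896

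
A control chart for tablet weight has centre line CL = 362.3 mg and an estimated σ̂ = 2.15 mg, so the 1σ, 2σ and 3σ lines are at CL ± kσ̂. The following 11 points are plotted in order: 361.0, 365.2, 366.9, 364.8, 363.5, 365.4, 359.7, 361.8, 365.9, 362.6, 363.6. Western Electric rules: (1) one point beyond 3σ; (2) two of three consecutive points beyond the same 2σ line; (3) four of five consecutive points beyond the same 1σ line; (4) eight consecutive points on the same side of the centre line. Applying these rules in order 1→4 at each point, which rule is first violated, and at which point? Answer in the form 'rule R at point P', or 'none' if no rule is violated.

rule 3 at point 6

Zone of each point (C = within 1σ̂, B = 1σ̂–2σ̂, A = 2σ̂–3σ̂, * = beyond 3σ̂; sign = side of CL): 1:-C, 2:+B, 3:+A, 4:+B, 5:+C, 6:+B, 7:-B, 8:-C, 9:+B, 10:+C, 11:+C
Rule 3 (four of five consecutive points beyond the same 1σ limit) is satisfied at point 6.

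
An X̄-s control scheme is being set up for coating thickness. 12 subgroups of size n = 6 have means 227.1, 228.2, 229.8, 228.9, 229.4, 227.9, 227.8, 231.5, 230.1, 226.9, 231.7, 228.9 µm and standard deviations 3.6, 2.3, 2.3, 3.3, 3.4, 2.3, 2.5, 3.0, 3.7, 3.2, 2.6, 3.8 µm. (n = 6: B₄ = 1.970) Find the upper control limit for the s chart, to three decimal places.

5.910

s̄ = (3.6 + 2.3 + 2.3 + 3.3 + 3.4 + 2.3 + 2.5 + 3.0 + 3.7 + 3.2 + 2.6 + 3.8) / 12 = 3.0000
UCL_s = B₄·s̄ = 1.970 × 3.0000 = 5.9100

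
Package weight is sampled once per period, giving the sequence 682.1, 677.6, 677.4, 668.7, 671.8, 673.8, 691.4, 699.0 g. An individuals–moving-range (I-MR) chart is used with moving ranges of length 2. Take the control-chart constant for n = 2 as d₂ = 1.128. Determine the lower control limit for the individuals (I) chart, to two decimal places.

663.62

X̄ = (682.1 + 677.6 + 677.4 + 668.7 + 671.8 + 673.8 + 691.4 + 699.0) / 8 = 680.2250
Moving ranges: 4.5, 0.2, 8.7, 3.1, 2.0, 17.6, 7.6; M̄R̄ = 43.7000 / 7 = 6.2429
LCL = X̄ − 3·M̄R̄/d₂ = 680.2250 − 3 × 6.2429 / 1.128 = 663.6217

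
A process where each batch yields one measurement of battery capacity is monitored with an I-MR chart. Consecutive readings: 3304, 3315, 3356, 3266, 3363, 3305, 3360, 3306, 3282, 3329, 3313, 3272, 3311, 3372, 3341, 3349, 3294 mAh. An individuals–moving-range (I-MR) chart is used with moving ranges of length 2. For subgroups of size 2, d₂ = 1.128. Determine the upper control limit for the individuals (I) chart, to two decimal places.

X̄ = (3304 + 3315 + 3356 + 3266 + 3363 + 3305 + 3360 + 3306 + 3282 + 3329 + 3313 + 3272 + 3311 + 3372 + 3341 + 3349 + 3294) / 17 = 3319.8824
Moving ranges: 11, 41, 90, 97, 58, 55, 54, 24, 47, 16, 41, 39, 61, 31, 8, 55; M̄R̄ = 728.0000 / 16 = 45.5000
UCL = X̄ + 3·M̄R̄/d₂ = 3319.8824 + 3 × 45.5000 / 1.128 = 3440.8930

3440.89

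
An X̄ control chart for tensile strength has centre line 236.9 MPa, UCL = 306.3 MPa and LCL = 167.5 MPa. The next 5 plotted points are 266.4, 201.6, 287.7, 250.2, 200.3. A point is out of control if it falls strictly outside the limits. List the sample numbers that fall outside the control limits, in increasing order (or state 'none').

All 5 points lie within [167.5, 306.3].

none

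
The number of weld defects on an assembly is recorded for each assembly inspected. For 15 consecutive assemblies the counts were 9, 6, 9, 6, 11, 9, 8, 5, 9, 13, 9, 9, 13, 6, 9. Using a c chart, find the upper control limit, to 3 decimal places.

c̄ = (9 + 6 + 9 + 6 + 11 + 9 + 8 + 5 + 9 + 13 + 9 + 9 + 13 + 6 + 9) / 15 = 131 / 15 = 8.7333
UCL = c̄ + 3√c̄ = 8.7333 + 3 × √8.7333 = 8.7333 + 3 × 2.9552 = 17.5990

17.599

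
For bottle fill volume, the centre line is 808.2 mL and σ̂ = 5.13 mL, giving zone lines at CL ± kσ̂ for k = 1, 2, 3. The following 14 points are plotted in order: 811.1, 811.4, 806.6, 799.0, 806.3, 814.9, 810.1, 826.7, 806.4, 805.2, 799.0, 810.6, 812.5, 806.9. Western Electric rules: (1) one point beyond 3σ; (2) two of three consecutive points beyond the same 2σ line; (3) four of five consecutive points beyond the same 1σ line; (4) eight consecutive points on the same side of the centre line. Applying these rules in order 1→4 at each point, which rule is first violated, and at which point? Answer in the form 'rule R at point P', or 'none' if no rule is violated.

rule 1 at point 8

Zone of each point (C = within 1σ̂, B = 1σ̂–2σ̂, A = 2σ̂–3σ̂, * = beyond 3σ̂; sign = side of CL): 1:+C, 2:+C, 3:-C, 4:-B, 5:-C, 6:+B, 7:+C, 8:+*, 9:-C, 10:-C, 11:-B, 12:+C, 13:+C, 14:-C
Rule 1 (one point beyond the 3σ limits) is satisfied at point 8.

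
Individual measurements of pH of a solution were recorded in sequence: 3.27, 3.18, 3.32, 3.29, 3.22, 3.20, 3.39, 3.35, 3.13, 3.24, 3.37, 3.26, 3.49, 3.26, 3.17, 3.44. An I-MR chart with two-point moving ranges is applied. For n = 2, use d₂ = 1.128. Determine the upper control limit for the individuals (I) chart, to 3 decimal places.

3.636

X̄ = (3.27 + 3.18 + 3.32 + 3.29 + 3.22 + 3.20 + 3.39 + 3.35 + 3.13 + 3.24 + 3.37 + 3.26 + 3.49 + 3.26 + 3.17 + 3.44) / 16 = 3.2862
Moving ranges: 0.09, 0.14, 0.03, 0.07, 0.02, 0.19, 0.04, 0.22, 0.11, 0.13, 0.11, 0.23, 0.23, 0.09, 0.27; M̄R̄ = 1.9700 / 15 = 0.1313
UCL = X̄ + 3·M̄R̄/d₂ = 3.2862 + 3 × 0.1313 / 1.128 = 3.6355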